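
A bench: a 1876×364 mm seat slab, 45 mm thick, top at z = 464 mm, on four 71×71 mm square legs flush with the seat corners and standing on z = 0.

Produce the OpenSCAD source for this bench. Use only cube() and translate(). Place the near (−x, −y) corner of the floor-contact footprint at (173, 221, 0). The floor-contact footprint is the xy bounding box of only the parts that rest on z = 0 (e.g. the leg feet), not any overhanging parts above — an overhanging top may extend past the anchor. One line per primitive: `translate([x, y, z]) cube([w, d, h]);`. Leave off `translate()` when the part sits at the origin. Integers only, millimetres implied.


translate([173, 221, 419]) cube([1876, 364, 45]);
translate([173, 221, 0]) cube([71, 71, 419]);
translate([173, 514, 0]) cube([71, 71, 419]);
translate([1978, 221, 0]) cube([71, 71, 419]);
translate([1978, 514, 0]) cube([71, 71, 419]);


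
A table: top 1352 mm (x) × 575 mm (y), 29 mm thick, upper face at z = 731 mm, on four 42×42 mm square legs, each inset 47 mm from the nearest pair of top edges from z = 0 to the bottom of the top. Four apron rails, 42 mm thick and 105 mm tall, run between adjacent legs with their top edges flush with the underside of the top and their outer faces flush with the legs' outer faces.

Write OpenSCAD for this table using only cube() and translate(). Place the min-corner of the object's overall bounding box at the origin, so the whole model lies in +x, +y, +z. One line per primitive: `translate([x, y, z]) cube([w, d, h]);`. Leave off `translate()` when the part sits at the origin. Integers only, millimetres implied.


translate([0, 0, 702]) cube([1352, 575, 29]);
translate([47, 47, 0]) cube([42, 42, 702]);
translate([1263, 47, 0]) cube([42, 42, 702]);
translate([47, 486, 0]) cube([42, 42, 702]);
translate([1263, 486, 0]) cube([42, 42, 702]);
translate([89, 47, 597]) cube([1174, 42, 105]);
translate([89, 486, 597]) cube([1174, 42, 105]);
translate([47, 89, 597]) cube([42, 397, 105]);
translate([1263, 89, 597]) cube([42, 397, 105]);


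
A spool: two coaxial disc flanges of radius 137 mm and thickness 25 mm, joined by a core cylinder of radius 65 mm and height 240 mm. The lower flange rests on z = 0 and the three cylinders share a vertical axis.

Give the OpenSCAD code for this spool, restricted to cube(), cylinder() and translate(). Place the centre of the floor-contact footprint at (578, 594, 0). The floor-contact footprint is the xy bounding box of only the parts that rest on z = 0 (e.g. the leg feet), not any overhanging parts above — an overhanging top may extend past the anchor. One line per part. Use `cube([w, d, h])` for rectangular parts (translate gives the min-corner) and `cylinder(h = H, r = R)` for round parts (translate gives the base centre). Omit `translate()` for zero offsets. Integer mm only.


translate([578, 594, 0]) cylinder(h = 25, r = 137);
translate([578, 594, 25]) cylinder(h = 240, r = 65);
translate([578, 594, 265]) cylinder(h = 25, r = 137);


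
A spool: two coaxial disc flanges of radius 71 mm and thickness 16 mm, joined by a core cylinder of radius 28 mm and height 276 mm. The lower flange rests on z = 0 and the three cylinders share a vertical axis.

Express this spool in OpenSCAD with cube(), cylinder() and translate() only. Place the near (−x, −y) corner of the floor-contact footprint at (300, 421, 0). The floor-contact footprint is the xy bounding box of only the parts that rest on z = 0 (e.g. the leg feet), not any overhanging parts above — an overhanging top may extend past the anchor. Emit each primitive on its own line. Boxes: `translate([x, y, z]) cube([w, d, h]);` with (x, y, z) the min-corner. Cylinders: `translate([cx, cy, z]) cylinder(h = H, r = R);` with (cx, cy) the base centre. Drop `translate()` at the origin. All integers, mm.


translate([371, 492, 0]) cylinder(h = 16, r = 71);
translate([371, 492, 16]) cylinder(h = 276, r = 28);
translate([371, 492, 292]) cylinder(h = 16, r = 71);


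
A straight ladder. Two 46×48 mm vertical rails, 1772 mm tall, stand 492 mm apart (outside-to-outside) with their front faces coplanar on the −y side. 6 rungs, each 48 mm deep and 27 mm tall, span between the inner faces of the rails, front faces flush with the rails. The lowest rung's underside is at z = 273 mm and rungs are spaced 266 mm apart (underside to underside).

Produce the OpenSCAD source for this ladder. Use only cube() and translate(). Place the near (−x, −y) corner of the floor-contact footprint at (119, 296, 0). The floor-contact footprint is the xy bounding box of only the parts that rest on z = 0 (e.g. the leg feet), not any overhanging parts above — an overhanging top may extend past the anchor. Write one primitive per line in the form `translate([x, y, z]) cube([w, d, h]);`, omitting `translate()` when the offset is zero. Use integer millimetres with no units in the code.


translate([119, 296, 0]) cube([46, 48, 1772]);
translate([565, 296, 0]) cube([46, 48, 1772]);
translate([165, 296, 273]) cube([400, 48, 27]);
translate([165, 296, 539]) cube([400, 48, 27]);
translate([165, 296, 805]) cube([400, 48, 27]);
translate([165, 296, 1071]) cube([400, 48, 27]);
translate([165, 296, 1337]) cube([400, 48, 27]);
translate([165, 296, 1603]) cube([400, 48, 27]);


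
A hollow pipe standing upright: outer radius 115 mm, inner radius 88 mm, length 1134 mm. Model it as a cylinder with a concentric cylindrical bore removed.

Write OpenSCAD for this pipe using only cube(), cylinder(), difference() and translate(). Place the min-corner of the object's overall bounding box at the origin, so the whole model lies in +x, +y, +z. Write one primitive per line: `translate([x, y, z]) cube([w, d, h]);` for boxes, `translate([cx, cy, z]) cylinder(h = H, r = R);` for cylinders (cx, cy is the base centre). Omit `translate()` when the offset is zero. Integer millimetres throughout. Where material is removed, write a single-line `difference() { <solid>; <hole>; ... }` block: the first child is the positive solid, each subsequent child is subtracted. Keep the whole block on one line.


difference() { translate([115, 115, 0]) cylinder(h = 1134, r = 115); translate([115, 115, 0]) cylinder(h = 1134, r = 88); }


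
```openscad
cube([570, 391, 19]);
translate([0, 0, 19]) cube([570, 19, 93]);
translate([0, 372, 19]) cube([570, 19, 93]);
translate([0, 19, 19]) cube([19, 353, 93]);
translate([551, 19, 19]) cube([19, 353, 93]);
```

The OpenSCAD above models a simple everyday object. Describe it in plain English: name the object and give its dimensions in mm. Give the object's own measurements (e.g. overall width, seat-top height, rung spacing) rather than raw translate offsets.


An open-topped rectangular box: outside dimensions 570×391×112 mm, with a uniform wall and base thickness of 19 mm. The base is a full 570×391 slab on the floor; four walls sit on top of the base. The front and back walls (the −y and +y sides) span the full width; the two side walls fit between them.


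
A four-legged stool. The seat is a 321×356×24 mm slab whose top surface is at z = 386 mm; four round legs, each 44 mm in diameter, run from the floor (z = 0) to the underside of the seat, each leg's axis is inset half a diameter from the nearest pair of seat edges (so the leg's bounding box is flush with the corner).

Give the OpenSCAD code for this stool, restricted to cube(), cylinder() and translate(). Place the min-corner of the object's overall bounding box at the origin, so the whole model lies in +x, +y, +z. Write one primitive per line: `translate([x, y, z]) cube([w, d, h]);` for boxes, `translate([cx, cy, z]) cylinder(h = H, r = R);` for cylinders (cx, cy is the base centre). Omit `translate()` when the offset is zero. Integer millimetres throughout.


translate([0, 0, 362]) cube([321, 356, 24]);
translate([22, 22, 0]) cylinder(h = 362, r = 22);
translate([299, 22, 0]) cylinder(h = 362, r = 22);
translate([22, 334, 0]) cylinder(h = 362, r = 22);
translate([299, 334, 0]) cylinder(h = 362, r = 22);


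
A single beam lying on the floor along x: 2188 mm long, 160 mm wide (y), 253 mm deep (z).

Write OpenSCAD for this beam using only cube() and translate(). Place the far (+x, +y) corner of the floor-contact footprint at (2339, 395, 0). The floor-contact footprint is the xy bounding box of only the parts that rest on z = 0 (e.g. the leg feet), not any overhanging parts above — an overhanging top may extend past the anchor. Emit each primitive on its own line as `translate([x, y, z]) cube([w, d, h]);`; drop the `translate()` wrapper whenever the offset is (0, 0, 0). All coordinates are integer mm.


translate([151, 235, 0]) cube([2188, 160, 253]);


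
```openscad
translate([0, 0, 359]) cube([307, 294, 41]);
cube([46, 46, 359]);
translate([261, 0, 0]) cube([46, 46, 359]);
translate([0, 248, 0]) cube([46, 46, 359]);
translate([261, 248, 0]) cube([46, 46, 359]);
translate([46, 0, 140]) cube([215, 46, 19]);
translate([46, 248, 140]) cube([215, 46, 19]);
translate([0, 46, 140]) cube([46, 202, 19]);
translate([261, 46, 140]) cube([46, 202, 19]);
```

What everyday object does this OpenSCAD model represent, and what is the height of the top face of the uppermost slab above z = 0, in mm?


A stool. The seat height is 400 mm.

A 307×294×41 slab at z = 359 on four corner posts — a stool. The seat top is 359 + 41 = 400 mm.


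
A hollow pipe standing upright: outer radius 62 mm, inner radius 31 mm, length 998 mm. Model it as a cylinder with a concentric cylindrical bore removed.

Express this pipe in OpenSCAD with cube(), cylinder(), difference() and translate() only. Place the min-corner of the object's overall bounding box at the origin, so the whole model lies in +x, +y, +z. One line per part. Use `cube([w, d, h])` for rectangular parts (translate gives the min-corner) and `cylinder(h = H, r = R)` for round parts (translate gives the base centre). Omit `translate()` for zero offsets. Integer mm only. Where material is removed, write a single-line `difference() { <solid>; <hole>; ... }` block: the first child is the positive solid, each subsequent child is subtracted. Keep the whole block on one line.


difference() { translate([62, 62, 0]) cylinder(h = 998, r = 62); translate([62, 62, 0]) cylinder(h = 998, r = 31); }


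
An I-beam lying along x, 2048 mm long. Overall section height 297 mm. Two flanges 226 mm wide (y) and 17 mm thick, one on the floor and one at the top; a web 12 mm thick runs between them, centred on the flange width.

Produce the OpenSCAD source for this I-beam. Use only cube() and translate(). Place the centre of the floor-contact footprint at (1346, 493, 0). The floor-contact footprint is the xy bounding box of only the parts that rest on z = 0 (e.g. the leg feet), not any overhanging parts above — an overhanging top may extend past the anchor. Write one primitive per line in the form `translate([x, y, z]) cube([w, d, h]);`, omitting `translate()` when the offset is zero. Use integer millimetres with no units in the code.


translate([322, 380, 0]) cube([2048, 226, 17]);
translate([322, 487, 17]) cube([2048, 12, 263]);
translate([322, 380, 280]) cube([2048, 226, 17]);


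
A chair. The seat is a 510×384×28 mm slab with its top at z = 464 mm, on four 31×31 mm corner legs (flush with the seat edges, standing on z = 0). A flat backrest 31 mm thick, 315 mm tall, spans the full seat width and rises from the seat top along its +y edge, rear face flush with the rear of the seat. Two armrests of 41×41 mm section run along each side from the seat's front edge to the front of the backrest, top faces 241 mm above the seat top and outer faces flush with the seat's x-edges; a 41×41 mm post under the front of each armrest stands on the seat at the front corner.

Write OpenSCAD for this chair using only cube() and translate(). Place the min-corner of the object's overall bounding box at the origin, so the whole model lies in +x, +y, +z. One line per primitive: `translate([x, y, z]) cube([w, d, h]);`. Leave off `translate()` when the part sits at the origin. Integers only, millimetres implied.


translate([0, 0, 436]) cube([510, 384, 28]);
cube([31, 31, 436]);
translate([479, 0, 0]) cube([31, 31, 436]);
translate([0, 353, 0]) cube([31, 31, 436]);
translate([479, 353, 0]) cube([31, 31, 436]);
translate([0, 353, 464]) cube([510, 31, 315]);
translate([0, 0, 664]) cube([41, 353, 41]);
translate([469, 0, 664]) cube([41, 353, 41]);
translate([0, 0, 464]) cube([41, 41, 200]);
translate([469, 0, 464]) cube([41, 41, 200]);


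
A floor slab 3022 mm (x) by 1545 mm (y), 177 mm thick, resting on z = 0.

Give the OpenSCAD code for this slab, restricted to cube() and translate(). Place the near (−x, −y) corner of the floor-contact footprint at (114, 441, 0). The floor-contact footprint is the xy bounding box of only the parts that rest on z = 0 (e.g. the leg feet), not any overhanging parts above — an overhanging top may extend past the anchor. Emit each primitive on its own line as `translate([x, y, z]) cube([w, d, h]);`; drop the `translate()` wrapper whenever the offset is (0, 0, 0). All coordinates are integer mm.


translate([114, 441, 0]) cube([3022, 1545, 177]);


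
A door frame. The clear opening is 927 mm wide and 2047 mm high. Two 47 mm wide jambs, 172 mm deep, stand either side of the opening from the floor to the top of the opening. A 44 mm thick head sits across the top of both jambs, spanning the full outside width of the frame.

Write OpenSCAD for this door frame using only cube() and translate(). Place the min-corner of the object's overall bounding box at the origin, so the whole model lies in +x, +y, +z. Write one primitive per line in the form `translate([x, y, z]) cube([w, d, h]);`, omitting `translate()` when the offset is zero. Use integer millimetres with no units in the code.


cube([47, 172, 2047]);
translate([974, 0, 0]) cube([47, 172, 2047]);
translate([0, 0, 2047]) cube([1021, 172, 44]);


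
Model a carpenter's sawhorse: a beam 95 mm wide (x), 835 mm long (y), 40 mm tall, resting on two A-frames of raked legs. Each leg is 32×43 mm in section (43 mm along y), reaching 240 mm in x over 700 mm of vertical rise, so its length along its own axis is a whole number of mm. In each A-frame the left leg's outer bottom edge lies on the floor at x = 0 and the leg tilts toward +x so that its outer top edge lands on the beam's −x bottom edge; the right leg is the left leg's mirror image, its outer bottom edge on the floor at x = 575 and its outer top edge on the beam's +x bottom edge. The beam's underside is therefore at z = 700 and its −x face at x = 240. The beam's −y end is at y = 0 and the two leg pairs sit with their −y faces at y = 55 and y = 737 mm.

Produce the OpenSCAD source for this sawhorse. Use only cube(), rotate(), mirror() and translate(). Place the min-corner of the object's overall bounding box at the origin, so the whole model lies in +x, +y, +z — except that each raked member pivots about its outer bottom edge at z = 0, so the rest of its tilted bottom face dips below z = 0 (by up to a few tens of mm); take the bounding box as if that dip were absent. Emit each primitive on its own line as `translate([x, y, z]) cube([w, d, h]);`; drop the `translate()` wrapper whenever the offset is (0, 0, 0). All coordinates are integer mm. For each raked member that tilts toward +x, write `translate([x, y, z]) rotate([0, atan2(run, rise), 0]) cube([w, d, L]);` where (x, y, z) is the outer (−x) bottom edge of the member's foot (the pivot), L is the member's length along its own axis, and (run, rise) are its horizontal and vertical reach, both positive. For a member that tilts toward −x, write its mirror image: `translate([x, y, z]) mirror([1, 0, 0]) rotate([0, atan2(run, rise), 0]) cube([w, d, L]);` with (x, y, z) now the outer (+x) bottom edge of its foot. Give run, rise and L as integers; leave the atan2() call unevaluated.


translate([240, 0, 700]) cube([95, 835, 40]);
translate([0, 55, 0]) rotate([0, atan2(240, 700), 0]) cube([32, 43, 740]);
translate([575, 55, 0]) mirror([1, 0, 0]) rotate([0, atan2(240, 700), 0]) cube([32, 43, 740]);
translate([0, 737, 0]) rotate([0, atan2(240, 700), 0]) cube([32, 43, 740]);
translate([575, 737, 0]) mirror([1, 0, 0]) rotate([0, atan2(240, 700), 0]) cube([32, 43, 740]);


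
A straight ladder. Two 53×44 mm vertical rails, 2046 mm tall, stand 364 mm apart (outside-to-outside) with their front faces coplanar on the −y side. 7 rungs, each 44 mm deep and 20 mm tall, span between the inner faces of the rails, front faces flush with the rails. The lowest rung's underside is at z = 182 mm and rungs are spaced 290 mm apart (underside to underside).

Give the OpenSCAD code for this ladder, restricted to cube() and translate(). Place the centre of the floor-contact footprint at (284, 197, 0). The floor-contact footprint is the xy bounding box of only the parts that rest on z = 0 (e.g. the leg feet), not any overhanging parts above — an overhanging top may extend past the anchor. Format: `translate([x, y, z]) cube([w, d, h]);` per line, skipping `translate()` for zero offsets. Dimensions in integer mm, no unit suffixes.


// rung span = 364 - 2*53 = 258
// rung[k] z = 182 + k*290
translate([102, 175, 0]) cube([53, 44, 2046]);
translate([413, 175, 0]) cube([53, 44, 2046]);
translate([155, 175, 182]) cube([258, 44, 20]);
translate([155, 175, 472]) cube([258, 44, 20]);
translate([155, 175, 762]) cube([258, 44, 20]);
translate([155, 175, 1052]) cube([258, 44, 20]);
translate([155, 175, 1342]) cube([258, 44, 20]);
translate([155, 175, 1632]) cube([258, 44, 20]);
translate([155, 175, 1922]) cube([258, 44, 20]);


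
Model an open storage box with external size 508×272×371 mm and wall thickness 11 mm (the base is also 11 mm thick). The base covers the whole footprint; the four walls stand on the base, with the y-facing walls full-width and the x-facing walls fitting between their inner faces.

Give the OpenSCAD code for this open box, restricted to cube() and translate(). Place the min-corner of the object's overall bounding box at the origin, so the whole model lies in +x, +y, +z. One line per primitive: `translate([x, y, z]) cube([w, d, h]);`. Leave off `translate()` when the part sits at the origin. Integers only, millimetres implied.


cube([508, 272, 11]);
translate([0, 0, 11]) cube([508, 11, 360]);
translate([0, 261, 11]) cube([508, 11, 360]);
translate([0, 11, 11]) cube([11, 250, 360]);
translate([497, 11, 11]) cube([11, 250, 360]);


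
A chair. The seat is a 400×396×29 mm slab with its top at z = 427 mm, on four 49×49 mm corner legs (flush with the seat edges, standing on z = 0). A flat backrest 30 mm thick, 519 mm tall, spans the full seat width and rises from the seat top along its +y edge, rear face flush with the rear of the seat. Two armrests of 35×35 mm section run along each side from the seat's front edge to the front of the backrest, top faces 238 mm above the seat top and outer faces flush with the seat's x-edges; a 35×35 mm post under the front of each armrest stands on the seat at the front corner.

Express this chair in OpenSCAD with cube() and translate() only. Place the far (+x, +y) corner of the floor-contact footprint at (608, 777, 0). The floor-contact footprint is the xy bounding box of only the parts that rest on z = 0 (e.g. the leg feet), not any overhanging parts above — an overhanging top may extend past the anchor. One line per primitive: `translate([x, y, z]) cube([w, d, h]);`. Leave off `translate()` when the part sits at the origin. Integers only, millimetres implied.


// leg_h = 427 - 29 = 398
// arm post h = 238 - 35 = 203
translate([208, 381, 398]) cube([400, 396, 29]);
translate([208, 381, 0]) cube([49, 49, 398]);
translate([559, 381, 0]) cube([49, 49, 398]);
translate([208, 728, 0]) cube([49, 49, 398]);
translate([559, 728, 0]) cube([49, 49, 398]);
translate([208, 747, 427]) cube([400, 30, 519]);
translate([208, 381, 630]) cube([35, 366, 35]);
translate([573, 381, 630]) cube([35, 366, 35]);
translate([208, 381, 427]) cube([35, 35, 203]);
translate([573, 381, 427]) cube([35, 35, 203]);


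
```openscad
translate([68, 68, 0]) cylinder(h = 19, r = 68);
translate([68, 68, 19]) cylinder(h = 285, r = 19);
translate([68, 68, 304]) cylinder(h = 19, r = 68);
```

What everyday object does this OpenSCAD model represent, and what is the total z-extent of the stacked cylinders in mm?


A spool. The overall height is 323 mm.

Three coaxial cylinders, large–small–large — a spool. Two 19 mm flanges and a 285 mm core give 19 + 285 + 19 = 323 mm.


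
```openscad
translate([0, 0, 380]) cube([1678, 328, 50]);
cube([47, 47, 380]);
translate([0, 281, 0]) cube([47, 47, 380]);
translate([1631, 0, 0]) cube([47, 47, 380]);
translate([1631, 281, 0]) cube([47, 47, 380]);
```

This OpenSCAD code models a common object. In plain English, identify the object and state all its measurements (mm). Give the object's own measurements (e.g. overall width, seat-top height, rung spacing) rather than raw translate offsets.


A long wooden bench with a 1678 mm (x) × 328 mm (y) seat, 50 mm thick, its top surface 430 mm above the floor. Four 47 mm square legs at the seat corners, flush with the edges, run from z = 0 to the seat underside.


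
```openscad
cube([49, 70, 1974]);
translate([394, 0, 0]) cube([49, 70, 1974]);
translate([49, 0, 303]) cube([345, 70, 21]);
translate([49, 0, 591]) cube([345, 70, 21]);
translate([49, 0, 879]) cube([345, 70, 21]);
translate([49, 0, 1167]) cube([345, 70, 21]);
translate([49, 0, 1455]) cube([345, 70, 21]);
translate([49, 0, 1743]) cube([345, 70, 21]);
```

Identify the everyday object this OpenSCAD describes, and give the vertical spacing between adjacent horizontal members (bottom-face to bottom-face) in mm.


A ladder. The rung spacing is 288 mm.

Two tall 49×70 posts with 6 short bars between them — a ladder. Adjacent rungs sit at z = 303 and z = 591, so the spacing is 591 − 303 = 288 mm.


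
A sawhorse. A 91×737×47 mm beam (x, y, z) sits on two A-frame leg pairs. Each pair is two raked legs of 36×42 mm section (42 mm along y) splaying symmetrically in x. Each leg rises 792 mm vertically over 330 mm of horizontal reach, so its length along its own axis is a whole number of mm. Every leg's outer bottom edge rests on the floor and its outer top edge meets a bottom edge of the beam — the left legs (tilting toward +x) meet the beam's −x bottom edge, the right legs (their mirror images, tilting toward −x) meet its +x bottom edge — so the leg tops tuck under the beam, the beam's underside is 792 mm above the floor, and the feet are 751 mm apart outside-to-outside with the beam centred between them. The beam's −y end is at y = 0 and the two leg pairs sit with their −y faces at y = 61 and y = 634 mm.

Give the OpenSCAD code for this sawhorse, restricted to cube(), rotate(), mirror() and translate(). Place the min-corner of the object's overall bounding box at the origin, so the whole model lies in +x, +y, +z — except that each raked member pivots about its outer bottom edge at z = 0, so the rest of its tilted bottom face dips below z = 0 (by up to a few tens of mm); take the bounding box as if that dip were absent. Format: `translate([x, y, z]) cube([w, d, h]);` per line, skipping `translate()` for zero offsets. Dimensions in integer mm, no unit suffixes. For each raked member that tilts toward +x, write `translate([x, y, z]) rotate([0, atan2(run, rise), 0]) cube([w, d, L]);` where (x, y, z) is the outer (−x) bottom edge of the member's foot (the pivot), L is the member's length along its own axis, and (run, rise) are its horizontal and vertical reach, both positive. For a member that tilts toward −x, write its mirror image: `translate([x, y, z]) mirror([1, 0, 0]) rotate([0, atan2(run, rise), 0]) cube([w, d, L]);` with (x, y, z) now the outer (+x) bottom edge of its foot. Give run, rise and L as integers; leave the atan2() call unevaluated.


// leg length = √(330² + 792²) = 858
// right-leg outer foot x = 2·330 + 91 = 751
// beam min-corner = (330, 0, 792)
translate([330, 0, 792]) cube([91, 737, 47]);
translate([0, 61, 0]) rotate([0, atan2(330, 792), 0]) cube([36, 42, 858]);
translate([751, 61, 0]) mirror([1, 0, 0]) rotate([0, atan2(330, 792), 0]) cube([36, 42, 858]);
translate([0, 634, 0]) rotate([0, atan2(330, 792), 0]) cube([36, 42, 858]);
translate([751, 634, 0]) mirror([1, 0, 0]) rotate([0, atan2(330, 792), 0]) cube([36, 42, 858]);


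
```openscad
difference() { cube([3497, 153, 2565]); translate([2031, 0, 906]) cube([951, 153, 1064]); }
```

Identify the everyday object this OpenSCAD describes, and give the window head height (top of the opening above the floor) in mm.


A wall with a window opening. The window head height is 1970 mm.

A wall with a rectangular opening subtracted — a window. Sill at z = 906, opening 1064 mm tall, so the head is at 906 + 1064 = 1970 mm.


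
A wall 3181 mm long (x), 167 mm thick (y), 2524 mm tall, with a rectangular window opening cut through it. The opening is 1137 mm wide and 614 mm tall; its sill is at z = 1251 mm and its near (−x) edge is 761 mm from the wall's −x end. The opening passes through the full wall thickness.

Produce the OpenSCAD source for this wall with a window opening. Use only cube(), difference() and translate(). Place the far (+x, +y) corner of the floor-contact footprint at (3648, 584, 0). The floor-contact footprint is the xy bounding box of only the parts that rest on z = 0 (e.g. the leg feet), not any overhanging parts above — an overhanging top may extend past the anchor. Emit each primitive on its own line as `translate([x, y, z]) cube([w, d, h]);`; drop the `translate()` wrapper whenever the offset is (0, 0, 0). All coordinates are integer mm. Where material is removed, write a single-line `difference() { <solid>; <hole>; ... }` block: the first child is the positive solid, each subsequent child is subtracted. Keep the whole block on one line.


difference() { translate([467, 417, 0]) cube([3181, 167, 2524]); translate([1228, 417, 1251]) cube([1137, 167, 614]); }


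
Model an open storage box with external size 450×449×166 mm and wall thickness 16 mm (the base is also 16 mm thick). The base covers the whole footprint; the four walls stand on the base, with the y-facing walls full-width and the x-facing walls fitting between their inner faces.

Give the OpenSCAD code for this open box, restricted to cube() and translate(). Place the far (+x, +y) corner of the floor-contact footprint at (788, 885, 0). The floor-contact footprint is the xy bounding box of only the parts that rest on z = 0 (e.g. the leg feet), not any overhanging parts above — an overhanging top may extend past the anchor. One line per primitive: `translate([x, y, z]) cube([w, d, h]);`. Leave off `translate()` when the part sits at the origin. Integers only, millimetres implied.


translate([338, 436, 0]) cube([450, 449, 16]);
translate([338, 436, 16]) cube([450, 16, 150]);
translate([338, 869, 16]) cube([450, 16, 150]);
translate([338, 452, 16]) cube([16, 417, 150]);
translate([772, 452, 16]) cube([16, 417, 150]);


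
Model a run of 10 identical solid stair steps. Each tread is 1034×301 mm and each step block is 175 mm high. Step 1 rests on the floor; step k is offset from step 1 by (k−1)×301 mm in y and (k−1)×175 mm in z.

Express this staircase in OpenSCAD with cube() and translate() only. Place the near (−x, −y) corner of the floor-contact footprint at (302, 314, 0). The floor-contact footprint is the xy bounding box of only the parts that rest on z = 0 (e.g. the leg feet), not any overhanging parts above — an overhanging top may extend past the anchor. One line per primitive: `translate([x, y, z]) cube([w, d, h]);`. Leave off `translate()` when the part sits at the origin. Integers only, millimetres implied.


translate([302, 314, 0]) cube([1034, 301, 175]);
translate([302, 615, 175]) cube([1034, 301, 175]);
translate([302, 916, 350]) cube([1034, 301, 175]);
translate([302, 1217, 525]) cube([1034, 301, 175]);
translate([302, 1518, 700]) cube([1034, 301, 175]);
translate([302, 1819, 875]) cube([1034, 301, 175]);
translate([302, 2120, 1050]) cube([1034, 301, 175]);
translate([302, 2421, 1225]) cube([1034, 301, 175]);
translate([302, 2722, 1400]) cube([1034, 301, 175]);
translate([302, 3023, 1575]) cube([1034, 301, 175]);


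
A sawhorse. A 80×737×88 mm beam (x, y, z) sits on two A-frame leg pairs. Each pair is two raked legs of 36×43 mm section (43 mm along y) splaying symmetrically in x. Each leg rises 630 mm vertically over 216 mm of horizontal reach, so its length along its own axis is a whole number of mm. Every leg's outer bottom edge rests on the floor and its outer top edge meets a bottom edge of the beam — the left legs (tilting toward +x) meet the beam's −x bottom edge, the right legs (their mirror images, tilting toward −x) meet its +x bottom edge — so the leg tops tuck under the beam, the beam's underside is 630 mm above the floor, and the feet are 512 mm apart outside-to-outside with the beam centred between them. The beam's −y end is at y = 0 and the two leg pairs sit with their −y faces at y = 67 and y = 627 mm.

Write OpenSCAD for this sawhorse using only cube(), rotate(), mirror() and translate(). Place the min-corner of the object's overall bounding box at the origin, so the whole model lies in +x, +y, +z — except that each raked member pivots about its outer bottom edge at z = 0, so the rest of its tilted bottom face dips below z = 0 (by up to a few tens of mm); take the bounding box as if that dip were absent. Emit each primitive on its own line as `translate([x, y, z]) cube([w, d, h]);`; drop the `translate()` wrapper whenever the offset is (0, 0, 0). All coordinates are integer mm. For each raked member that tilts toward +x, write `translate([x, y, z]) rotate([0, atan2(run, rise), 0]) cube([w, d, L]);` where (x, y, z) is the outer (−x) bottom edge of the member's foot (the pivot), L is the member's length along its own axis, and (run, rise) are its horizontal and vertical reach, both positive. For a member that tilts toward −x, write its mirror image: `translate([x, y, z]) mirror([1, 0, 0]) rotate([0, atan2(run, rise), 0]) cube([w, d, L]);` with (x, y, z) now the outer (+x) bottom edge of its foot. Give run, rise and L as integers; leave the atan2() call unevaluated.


translate([216, 0, 630]) cube([80, 737, 88]);
translate([0, 67, 0]) rotate([0, atan2(216, 630), 0]) cube([36, 43, 666]);
translate([512, 67, 0]) mirror([1, 0, 0]) rotate([0, atan2(216, 630), 0]) cube([36, 43, 666]);
translate([0, 627, 0]) rotate([0, atan2(216, 630), 0]) cube([36, 43, 666]);
translate([512, 627, 0]) mirror([1, 0, 0]) rotate([0, atan2(216, 630), 0]) cube([36, 43, 666]);


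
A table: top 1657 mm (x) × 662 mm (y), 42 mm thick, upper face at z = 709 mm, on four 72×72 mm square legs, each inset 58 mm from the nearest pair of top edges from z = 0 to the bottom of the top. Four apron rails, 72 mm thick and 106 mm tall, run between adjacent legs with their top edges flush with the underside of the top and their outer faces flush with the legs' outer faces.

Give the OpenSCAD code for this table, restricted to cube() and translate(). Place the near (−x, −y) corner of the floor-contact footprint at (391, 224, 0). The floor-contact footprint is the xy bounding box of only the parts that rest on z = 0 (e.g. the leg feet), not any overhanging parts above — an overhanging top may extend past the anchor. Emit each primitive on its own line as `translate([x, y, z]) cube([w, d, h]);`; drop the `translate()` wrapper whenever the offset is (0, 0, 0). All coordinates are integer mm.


translate([333, 166, 667]) cube([1657, 662, 42]);
translate([391, 224, 0]) cube([72, 72, 667]);
translate([1860, 224, 0]) cube([72, 72, 667]);
translate([391, 698, 0]) cube([72, 72, 667]);
translate([1860, 698, 0]) cube([72, 72, 667]);
translate([463, 224, 561]) cube([1397, 72, 106]);
translate([463, 698, 561]) cube([1397, 72, 106]);
translate([391, 296, 561]) cube([72, 402, 106]);
translate([1860, 296, 561]) cube([72, 402, 106]);


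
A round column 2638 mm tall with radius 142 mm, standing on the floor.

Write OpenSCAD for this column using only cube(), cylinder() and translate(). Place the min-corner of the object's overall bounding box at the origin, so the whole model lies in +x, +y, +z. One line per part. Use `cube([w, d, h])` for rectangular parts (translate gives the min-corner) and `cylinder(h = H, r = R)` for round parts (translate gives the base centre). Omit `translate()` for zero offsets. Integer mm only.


translate([142, 142, 0]) cylinder(h = 2638, r = 142);


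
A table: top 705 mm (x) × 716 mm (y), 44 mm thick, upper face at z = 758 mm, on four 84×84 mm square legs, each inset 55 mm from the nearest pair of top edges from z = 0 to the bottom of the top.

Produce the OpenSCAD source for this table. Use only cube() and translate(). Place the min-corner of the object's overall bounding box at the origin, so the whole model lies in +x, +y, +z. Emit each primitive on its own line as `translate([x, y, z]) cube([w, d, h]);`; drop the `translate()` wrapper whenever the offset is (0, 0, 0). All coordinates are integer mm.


translate([0, 0, 714]) cube([705, 716, 44]);
translate([55, 55, 0]) cube([84, 84, 714]);
translate([566, 55, 0]) cube([84, 84, 714]);
translate([55, 577, 0]) cube([84, 84, 714]);
translate([566, 577, 0]) cube([84, 84, 714]);


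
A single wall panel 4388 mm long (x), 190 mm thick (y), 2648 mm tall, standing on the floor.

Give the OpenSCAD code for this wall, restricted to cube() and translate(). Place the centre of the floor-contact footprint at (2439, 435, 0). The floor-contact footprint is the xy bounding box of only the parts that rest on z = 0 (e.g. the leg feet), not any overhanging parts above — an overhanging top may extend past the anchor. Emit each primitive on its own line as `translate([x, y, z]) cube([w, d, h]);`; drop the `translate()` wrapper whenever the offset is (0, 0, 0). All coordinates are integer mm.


translate([245, 340, 0]) cube([4388, 190, 2648]);


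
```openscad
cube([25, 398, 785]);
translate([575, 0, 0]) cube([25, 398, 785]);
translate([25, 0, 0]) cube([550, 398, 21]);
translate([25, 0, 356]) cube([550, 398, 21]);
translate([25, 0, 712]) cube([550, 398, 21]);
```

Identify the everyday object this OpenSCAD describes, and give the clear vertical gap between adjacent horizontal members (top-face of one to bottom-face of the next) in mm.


A bookshelf. The clear shelf gap is 335 mm.

Two tall side panels with 3 horizontal boards between them — a bookshelf. The first two shelf undersides are at z = 0 and z = 356; with shelf thickness 21, the clear gap is 356 − 0 − 21 = 335 mm.


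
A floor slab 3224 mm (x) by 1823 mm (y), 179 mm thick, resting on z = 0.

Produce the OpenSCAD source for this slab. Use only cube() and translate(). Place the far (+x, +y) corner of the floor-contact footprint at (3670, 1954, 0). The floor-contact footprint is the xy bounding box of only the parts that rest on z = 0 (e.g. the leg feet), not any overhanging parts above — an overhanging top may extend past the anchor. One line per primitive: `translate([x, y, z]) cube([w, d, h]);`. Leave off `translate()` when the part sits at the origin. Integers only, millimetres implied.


translate([446, 131, 0]) cube([3224, 1823, 179]);


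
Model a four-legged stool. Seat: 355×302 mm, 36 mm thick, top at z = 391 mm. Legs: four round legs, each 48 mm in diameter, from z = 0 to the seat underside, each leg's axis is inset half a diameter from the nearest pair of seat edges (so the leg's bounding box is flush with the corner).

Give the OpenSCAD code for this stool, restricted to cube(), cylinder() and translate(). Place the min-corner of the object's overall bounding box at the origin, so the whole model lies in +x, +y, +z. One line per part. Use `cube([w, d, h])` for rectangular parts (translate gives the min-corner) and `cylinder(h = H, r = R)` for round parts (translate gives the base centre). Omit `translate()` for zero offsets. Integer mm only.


translate([0, 0, 355]) cube([355, 302, 36]);
translate([24, 24, 0]) cylinder(h = 355, r = 24);
translate([331, 24, 0]) cylinder(h = 355, r = 24);
translate([24, 278, 0]) cylinder(h = 355, r = 24);
translate([331, 278, 0]) cylinder(h = 355, r = 24);


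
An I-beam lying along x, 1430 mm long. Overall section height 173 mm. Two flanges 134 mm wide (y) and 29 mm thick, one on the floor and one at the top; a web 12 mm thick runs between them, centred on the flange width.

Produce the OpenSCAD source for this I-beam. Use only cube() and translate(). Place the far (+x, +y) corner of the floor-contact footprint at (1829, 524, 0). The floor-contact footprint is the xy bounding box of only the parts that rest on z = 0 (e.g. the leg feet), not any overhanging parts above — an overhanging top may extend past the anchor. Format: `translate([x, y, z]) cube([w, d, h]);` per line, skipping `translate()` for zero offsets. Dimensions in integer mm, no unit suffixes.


translate([399, 390, 0]) cube([1430, 134, 29]);
translate([399, 451, 29]) cube([1430, 12, 115]);
translate([399, 390, 144]) cube([1430, 134, 29]);


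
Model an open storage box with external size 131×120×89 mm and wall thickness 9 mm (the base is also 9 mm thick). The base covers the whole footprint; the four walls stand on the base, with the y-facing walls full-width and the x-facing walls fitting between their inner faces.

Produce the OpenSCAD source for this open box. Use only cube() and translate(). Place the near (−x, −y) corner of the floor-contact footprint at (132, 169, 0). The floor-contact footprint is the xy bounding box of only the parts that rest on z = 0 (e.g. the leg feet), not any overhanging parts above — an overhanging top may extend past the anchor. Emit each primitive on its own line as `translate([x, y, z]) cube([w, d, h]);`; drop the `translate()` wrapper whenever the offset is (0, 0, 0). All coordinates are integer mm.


translate([132, 169, 0]) cube([131, 120, 9]);
translate([132, 169, 9]) cube([131, 9, 80]);
translate([132, 280, 9]) cube([131, 9, 80]);
translate([132, 178, 9]) cube([9, 102, 80]);
translate([254, 178, 9]) cube([9, 102, 80]);


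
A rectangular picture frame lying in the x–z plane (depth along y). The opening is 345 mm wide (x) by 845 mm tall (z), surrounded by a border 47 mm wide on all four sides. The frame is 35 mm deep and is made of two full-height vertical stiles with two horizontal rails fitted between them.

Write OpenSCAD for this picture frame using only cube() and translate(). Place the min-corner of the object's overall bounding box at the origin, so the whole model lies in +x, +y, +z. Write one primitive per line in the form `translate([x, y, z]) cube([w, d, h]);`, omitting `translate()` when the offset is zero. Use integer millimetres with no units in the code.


cube([47, 35, 939]);
translate([392, 0, 0]) cube([47, 35, 939]);
translate([47, 0, 0]) cube([345, 35, 47]);
translate([47, 0, 892]) cube([345, 35, 47]);


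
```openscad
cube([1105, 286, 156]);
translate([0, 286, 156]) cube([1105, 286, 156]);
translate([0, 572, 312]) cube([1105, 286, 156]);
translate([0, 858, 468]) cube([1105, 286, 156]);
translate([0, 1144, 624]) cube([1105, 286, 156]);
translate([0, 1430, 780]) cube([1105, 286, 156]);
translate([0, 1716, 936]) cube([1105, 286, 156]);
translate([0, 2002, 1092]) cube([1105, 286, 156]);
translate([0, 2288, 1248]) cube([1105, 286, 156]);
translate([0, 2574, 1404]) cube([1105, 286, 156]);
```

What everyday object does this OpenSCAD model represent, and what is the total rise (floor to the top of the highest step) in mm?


A staircase. The total rise is 1560 mm.

10 identical blocks, each offset up and back from the previous — a staircase. Each step is 156 mm tall and there are 10 of them, so the total rise is 10 × 156 = 1560 mm.


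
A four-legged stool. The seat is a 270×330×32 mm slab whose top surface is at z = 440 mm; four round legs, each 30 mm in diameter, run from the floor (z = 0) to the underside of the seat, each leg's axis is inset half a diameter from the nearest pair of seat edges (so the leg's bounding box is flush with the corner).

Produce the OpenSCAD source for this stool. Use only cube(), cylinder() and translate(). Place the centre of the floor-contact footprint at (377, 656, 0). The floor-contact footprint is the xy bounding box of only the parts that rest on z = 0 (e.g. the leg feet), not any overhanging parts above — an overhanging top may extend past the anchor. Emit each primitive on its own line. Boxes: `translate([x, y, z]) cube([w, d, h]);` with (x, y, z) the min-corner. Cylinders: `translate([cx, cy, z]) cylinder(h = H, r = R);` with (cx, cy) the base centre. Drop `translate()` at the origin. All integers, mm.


translate([242, 491, 408]) cube([270, 330, 32]);
translate([257, 506, 0]) cylinder(h = 408, r = 15);
translate([497, 506, 0]) cylinder(h = 408, r = 15);
translate([257, 806, 0]) cylinder(h = 408, r = 15);
translate([497, 806, 0]) cylinder(h = 408, r = 15);
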